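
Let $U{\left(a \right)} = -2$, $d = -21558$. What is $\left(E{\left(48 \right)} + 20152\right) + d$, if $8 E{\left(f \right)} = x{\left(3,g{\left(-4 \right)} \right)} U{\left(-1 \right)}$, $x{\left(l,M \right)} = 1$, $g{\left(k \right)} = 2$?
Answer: $- \frac{5625}{4} \approx -1406.3$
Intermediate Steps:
$E{\left(f \right)} = - \frac{1}{4}$ ($E{\left(f \right)} = \frac{1 \left(-2\right)}{8} = \frac{1}{8} \left(-2\right) = - \frac{1}{4}$)
$\left(E{\left(48 \right)} + 20152\right) + d = \left(- \frac{1}{4} + 20152\right) - 21558 = \frac{80607}{4} - 21558 = - \frac{5625}{4}$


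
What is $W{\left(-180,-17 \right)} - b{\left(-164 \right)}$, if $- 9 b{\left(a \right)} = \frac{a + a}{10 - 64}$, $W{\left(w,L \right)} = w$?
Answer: $- \frac{43576}{243} \approx -179.33$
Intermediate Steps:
$b{\left(a \right)} = \frac{a}{243}$ ($b{\left(a \right)} = - \frac{\left(a + a\right) \frac{1}{10 - 64}}{9} = - \frac{2 a \frac{1}{-54}}{9} = - \frac{2 a \left(- \frac{1}{54}\right)}{9} = - \frac{\left(- \frac{1}{27}\right) a}{9} = \frac{a}{243}$)
$W{\left(-180,-17 \right)} - b{\left(-164 \right)} = -180 - \frac{1}{243} \left(-164\right) = -180 - - \frac{164}{243} = -180 + \frac{164}{243} = - \frac{43576}{243}$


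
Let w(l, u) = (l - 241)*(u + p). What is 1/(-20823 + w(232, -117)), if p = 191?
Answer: -1/21489 ≈ -4.6535e-5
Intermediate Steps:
w(l, u) = (-241 + l)*(191 + u) (w(l, u) = (l - 241)*(u + 191) = (-241 + l)*(191 + u))
1/(-20823 + w(232, -117)) = 1/(-20823 + (-46031 - 241*(-117) + 191*232 + 232*(-117))) = 1/(-20823 + (-46031 + 28197 + 44312 - 27144)) = 1/(-20823 - 666) = 1/(-21489) = -1/21489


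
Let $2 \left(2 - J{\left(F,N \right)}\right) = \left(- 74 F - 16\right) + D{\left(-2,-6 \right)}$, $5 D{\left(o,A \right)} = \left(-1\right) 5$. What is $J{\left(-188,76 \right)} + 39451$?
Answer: $\frac{65011}{2} \approx 32506.0$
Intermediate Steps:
$D{\left(o,A \right)} = -1$ ($D{\left(o,A \right)} = \frac{\left(-1\right) 5}{5} = \frac{1}{5} \left(-5\right) = -1$)
$J{\left(F,N \right)} = \frac{21}{2} + 37 F$ ($J{\left(F,N \right)} = 2 - \frac{\left(- 74 F - 16\right) - 1}{2} = 2 - \frac{\left(-16 - 74 F\right) - 1}{2} = 2 - \frac{-17 - 74 F}{2} = 2 + \left(\frac{17}{2} + 37 F\right) = \frac{21}{2} + 37 F$)
$J{\left(-188,76 \right)} + 39451 = \left(\frac{21}{2} + 37 \left(-188\right)\right) + 39451 = \left(\frac{21}{2} - 6956\right) + 39451 = - \frac{13891}{2} + 39451 = \frac{65011}{2}$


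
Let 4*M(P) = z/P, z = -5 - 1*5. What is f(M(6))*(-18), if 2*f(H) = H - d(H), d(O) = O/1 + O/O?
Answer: 9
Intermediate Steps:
z = -10 (z = -5 - 5 = -10)
M(P) = -5/(2*P) (M(P) = (-10/P)/4 = -5/(2*P))
d(O) = 1 + O (d(O) = O*1 + 1 = O + 1 = 1 + O)
f(H) = -½ (f(H) = (H - (1 + H))/2 = (H + (-1 - H))/2 = (½)*(-1) = -½)
f(M(6))*(-18) = -½*(-18) = 9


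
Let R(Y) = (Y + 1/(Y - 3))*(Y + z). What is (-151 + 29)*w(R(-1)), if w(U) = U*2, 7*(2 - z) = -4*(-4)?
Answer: -2745/7 ≈ -392.14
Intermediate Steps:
z = -2/7 (z = 2 - (-4)*(-4)/7 = 2 - 1/7*16 = 2 - 16/7 = -2/7 ≈ -0.28571)
R(Y) = (-2/7 + Y)*(Y + 1/(-3 + Y)) (R(Y) = (Y + 1/(Y - 3))*(Y - 2/7) = (Y + 1/(-3 + Y))*(-2/7 + Y) = (-2/7 + Y)*(Y + 1/(-3 + Y)))
w(U) = 2*U
(-151 + 29)*w(R(-1)) = (-151 + 29)*(2*((-2 - 23*(-1)**2 + 7*(-1)**3 + 13*(-1))/(7*(-3 - 1)))) = -244*(1/7)*(-2 - 23*1 + 7*(-1) - 13)/(-4) = -244*(1/7)*(-1/4)*(-2 - 23 - 7 - 13) = -244*(1/7)*(-1/4)*(-45) = -244*45/28 = -122*45/14 = -2745/7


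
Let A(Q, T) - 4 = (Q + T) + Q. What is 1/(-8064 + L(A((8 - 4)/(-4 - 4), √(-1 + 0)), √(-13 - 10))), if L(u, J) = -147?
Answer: -1/8211 ≈ -0.00012179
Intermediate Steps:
A(Q, T) = 4 + T + 2*Q (A(Q, T) = 4 + ((Q + T) + Q) = 4 + (T + 2*Q) = 4 + T + 2*Q)
1/(-8064 + L(A((8 - 4)/(-4 - 4), √(-1 + 0)), √(-13 - 10))) = 1/(-8064 - 147) = 1/(-8211) = -1/8211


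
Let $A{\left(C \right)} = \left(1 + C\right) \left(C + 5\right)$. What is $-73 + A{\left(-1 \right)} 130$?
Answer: $-73$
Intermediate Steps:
$A{\left(C \right)} = \left(1 + C\right) \left(5 + C\right)$
$-73 + A{\left(-1 \right)} 130 = -73 + \left(5 + \left(-1\right)^{2} + 6 \left(-1\right)\right) 130 = -73 + \left(5 + 1 - 6\right) 130 = -73 + 0 \cdot 130 = -73 + 0 = -73$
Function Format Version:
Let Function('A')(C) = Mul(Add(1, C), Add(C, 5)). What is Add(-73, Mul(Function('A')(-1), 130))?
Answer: -73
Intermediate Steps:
Function('A')(C) = Mul(Add(1, C), Add(5, C))
Add(-73, Mul(Function('A')(-1), 130)) = Add(-73, Mul(Add(5, Pow(-1, 2), Mul(6, -1)), 130)) = Add(-73, Mul(Add(5, 1, -6), 130)) = Add(-73, Mul(0, 130)) = Add(-73, 0) = -73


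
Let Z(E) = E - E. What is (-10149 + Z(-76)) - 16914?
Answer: -27063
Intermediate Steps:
Z(E) = 0
(-10149 + Z(-76)) - 16914 = (-10149 + 0) - 16914 = -10149 - 16914 = -27063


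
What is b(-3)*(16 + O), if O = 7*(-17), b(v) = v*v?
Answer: -927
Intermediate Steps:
b(v) = v²
O = -119
b(-3)*(16 + O) = (-3)²*(16 - 119) = 9*(-103) = -927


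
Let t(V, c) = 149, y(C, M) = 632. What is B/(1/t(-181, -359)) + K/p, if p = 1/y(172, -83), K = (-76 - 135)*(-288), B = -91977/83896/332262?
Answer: 356855748032363393/9291817584 ≈ 3.8405e+7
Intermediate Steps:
B = -30659/9291817584 (B = -91977*1/83896*(1/332262) = -91977/83896*1/332262 = -30659/9291817584 ≈ -3.2996e-6)
K = 60768 (K = -211*(-288) = 60768)
p = 1/632 ≈ 0.0015823
B/(1/t(-181, -359)) + K/p = -30659/(9291817584*(1/149)) + 60768/(1/632) = -30659/(9291817584*1/149) + 60768*632 = -30659/9291817584*149 + 38405376 = -4568191/9291817584 + 38405376 = 356855748032363393/9291817584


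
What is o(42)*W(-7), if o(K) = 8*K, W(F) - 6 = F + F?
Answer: -2688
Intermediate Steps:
W(F) = 6 + 2*F (W(F) = 6 + (F + F) = 6 + 2*F)
o(42)*W(-7) = (8*42)*(6 + 2*(-7)) = 336*(6 - 14) = 336*(-8) = -2688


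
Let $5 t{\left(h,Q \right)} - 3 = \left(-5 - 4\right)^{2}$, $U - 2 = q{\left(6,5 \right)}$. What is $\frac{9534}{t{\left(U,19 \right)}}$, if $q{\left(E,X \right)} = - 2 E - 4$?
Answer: $\frac{1135}{2} \approx 567.5$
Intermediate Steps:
$q{\left(E,X \right)} = -4 - 2 E$
$U = -14$ ($U = 2 - 16 = -14$)
$t{\left(h,Q \right)} = \frac{84}{5}$ ($t{\left(h,Q \right)} = \frac{3}{5} + \frac{\left(-5 - 4\right)^{2}}{5} = \frac{3}{5} + \frac{\left(-9\right)^{2}}{5} = \frac{3}{5} + \frac{1}{5} \cdot 81 = \frac{3}{5} + \frac{81}{5} = \frac{84}{5}$)
$\frac{9534}{t{\left(U,19 \right)}} = \frac{9534}{\frac{84}{5}} = 9534 \cdot \frac{5}{84} = \frac{1135}{2}$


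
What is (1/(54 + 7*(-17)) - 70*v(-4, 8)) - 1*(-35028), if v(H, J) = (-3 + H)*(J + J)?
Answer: 2786419/65 ≈ 42868.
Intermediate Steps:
v(H, J) = 2*J*(-3 + H) (v(H, J) = (-3 + H)*(2*J) = 2*J*(-3 + H))
(1/(54 + 7*(-17)) - 70*v(-4, 8)) - 1*(-35028) = (1/(54 + 7*(-17)) - 140*8*(-3 - 4)) - 1*(-35028) = (1/(54 - 119) - 140*8*(-7)) + 35028 = (1/(-65) - 70*(-112)) + 35028 = (-1/65 + 7840) + 35028 = 509599/65 + 35028 = 2786419/65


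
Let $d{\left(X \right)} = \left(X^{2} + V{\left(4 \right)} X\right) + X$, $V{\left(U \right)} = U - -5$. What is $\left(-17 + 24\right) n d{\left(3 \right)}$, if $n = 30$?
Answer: $8190$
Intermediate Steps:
$V{\left(U \right)} = 5 + U$ ($V{\left(U \right)} = U + 5 = 5 + U$)
$d{\left(X \right)} = X^{2} + 10 X$ ($d{\left(X \right)} = \left(X^{2} + \left(5 + 4\right) X\right) + X = \left(X^{2} + 9 X\right) + X = X^{2} + 10 X$)
$\left(-17 + 24\right) n d{\left(3 \right)} = \left(-17 + 24\right) 30 \cdot 3 \left(10 + 3\right) = 7 \cdot 30 \cdot 3 \cdot 13 = 210 \cdot 39 = 8190$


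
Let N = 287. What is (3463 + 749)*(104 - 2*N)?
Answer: -1979640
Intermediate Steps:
(3463 + 749)*(104 - 2*N) = (3463 + 749)*(104 - 2*287) = 4212*(104 - 574) = 4212*(-470) = -1979640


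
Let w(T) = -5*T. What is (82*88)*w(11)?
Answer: -396880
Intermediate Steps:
(82*88)*w(11) = (82*88)*(-5*11) = 7216*(-55) = -396880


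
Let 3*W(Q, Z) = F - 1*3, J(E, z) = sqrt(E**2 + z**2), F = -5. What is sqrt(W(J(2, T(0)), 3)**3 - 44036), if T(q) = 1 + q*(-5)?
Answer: 2*I*sqrt(892113)/9 ≈ 209.89*I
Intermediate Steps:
T(q) = 1 - 5*q
W(Q, Z) = -8/3 (W(Q, Z) = (-5 - 1*3)/3 = (-5 - 3)/3 = (1/3)*(-8) = -8/3)
sqrt(W(J(2, T(0)), 3)**3 - 44036) = sqrt((-8/3)**3 - 44036) = sqrt(-512/27 - 44036) = sqrt(-1189484/27) = 2*I*sqrt(892113)/9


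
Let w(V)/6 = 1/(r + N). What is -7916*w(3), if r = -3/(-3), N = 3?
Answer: -11874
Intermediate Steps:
r = 1 (r = -3*(-⅓) = 1)
w(V) = 3/2 (w(V) = 6/(1 + 3) = 6/4 = 6*(¼) = 3/2)
-7916*w(3) = -7916*3/2 = -11874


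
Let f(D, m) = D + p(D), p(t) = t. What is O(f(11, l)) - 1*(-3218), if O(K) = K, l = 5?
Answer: 3240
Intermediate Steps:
f(D, m) = 2*D (f(D, m) = D + D = 2*D)
O(f(11, l)) - 1*(-3218) = 2*11 - 1*(-3218) = 22 + 3218 = 3240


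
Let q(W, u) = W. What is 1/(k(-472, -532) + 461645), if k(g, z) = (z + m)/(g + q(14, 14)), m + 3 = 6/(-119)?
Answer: 54502/25160639461 ≈ 2.1662e-6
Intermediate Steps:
m = -363/119 (m = -3 + 6/(-119) = -3 + 6*(-1/119) = -3 - 6/119 = -363/119 ≈ -3.0504)
k(g, z) = (-363/119 + z)/(14 + g) (k(g, z) = (z - 363/119)/(g + 14) = (-363/119 + z)/(14 + g))
1/(k(-472, -532) + 461645) = 1/((-363/119 - 532)/(14 - 472) + 461645) = 1/(-63671/119/(-458) + 461645) = 1/(-1/458*(-63671/119) + 461645) = 1/(63671/54502 + 461645) = 1/(25160639461/54502) = 54502/25160639461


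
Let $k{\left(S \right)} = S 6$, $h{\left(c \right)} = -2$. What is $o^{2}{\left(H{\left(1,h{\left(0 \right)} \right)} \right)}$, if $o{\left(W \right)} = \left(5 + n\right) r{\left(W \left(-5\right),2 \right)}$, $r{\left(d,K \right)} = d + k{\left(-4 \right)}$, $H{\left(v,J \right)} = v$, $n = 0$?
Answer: $21025$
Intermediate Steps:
$k{\left(S \right)} = 6 S$
$r{\left(d,K \right)} = -24 + d$ ($r{\left(d,K \right)} = d + 6 \left(-4\right) = d - 24 = -24 + d$)
$o{\left(W \right)} = -120 - 25 W$ ($o{\left(W \right)} = \left(5 + 0\right) \left(-24 + W \left(-5\right)\right) = 5 \left(-24 - 5 W\right) = -120 - 25 W$)
$o^{2}{\left(H{\left(1,h{\left(0 \right)} \right)} \right)} = \left(-120 - 25\right)^{2} = \left(-145\right)^{2} = 21025$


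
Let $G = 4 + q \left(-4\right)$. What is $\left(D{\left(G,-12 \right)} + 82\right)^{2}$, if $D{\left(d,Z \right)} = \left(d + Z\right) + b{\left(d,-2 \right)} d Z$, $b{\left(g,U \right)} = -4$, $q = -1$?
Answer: $213444$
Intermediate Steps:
$G = 8$ ($G = 4 - -4 = 4 + 4 = 8$)
$D{\left(d,Z \right)} = Z + d - 4 Z d$ ($D{\left(d,Z \right)} = \left(d + Z\right) + - 4 d Z = \left(Z + d\right) - 4 Z d = Z + d - 4 Z d$)
$\left(D{\left(G,-12 \right)} + 82\right)^{2} = \left(\left(-12 + 8 - \left(-48\right) 8\right) + 82\right)^{2} = \left(\left(-12 + 8 + 384\right) + 82\right)^{2} = \left(380 + 82\right)^{2} = 462^{2} = 213444$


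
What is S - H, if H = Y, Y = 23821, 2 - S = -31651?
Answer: 7832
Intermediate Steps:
S = 31653 (S = 2 - 1*(-31651) = 2 + 31651 = 31653)
H = 23821
S - H = 31653 - 1*23821 = 31653 - 23821 = 7832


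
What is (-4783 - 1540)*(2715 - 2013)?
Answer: -4438746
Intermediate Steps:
(-4783 - 1540)*(2715 - 2013) = -6323*702 = -4438746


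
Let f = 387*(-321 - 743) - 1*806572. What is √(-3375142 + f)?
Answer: I*√4593482 ≈ 2143.2*I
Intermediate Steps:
f = -1218340 (f = 387*(-1064) - 806572 = -411768 - 806572 = -1218340)
√(-3375142 + f) = √(-3375142 - 1218340) = √(-4593482) = I*√4593482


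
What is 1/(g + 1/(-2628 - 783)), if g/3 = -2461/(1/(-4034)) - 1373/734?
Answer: 2503674/74566963772185 ≈ 3.3576e-8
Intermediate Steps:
g = 21860734029/734 (g = 3*(-2461/(1/(-4034)) - 1373/734) = 3*(-2461/(-1/4034) - 1373*1/734) = 3*(-2461*(-4034) - 1373/734) = 3*(9927674 - 1373/734) = 3*(7286911343/734) = 21860734029/734 ≈ 2.9783e+7)
1/(g + 1/(-2628 - 783)) = 1/(21860734029/734 + 1/(-2628 - 783)) = 1/(21860734029/734 + 1/(-3411)) = 1/(21860734029/734 - 1/3411) = 1/(74566963772185/2503674) = 2503674/74566963772185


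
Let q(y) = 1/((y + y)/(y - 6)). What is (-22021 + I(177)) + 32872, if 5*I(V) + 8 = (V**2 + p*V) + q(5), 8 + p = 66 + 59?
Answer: 1062849/50 ≈ 21257.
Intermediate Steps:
p = 117 (p = -8 + (66 + 59) = -8 + 125 = 117)
q(y) = (-6 + y)/(2*y) (q(y) = 1/((2*y)/(-6 + y)) = 1/(2*y/(-6 + y)) = (-6 + y)/(2*y))
I(V) = -81/50 + V**2/5 + 117*V/5 (I(V) = -8/5 + ((V**2 + 117*V) + (1/2)*(-6 + 5)/5)/5 = -8/5 + ((V**2 + 117*V) + (1/2)*(1/5)*(-1))/5 = -8/5 + ((V**2 + 117*V) - 1/10)/5 = -8/5 + (-1/10 + V**2 + 117*V)/5 = -8/5 + (-1/50 + V**2/5 + 117*V/5) = -81/50 + V**2/5 + 117*V/5)
(-22021 + I(177)) + 32872 = (-22021 + (-81/50 + (1/5)*177**2 + (117/5)*177)) + 32872 = (-22021 + (-81/50 + (1/5)*31329 + 20709/5)) + 32872 = (-22021 + (-81/50 + 31329/5 + 20709/5)) + 32872 = (-22021 + 520299/50) + 32872 = -580751/50 + 32872 = 1062849/50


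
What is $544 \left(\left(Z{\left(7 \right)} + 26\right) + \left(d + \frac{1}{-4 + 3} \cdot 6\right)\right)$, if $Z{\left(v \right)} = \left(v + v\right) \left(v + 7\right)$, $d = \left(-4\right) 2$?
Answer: $113152$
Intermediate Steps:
$d = -8$
$Z{\left(v \right)} = 2 v \left(7 + v\right)$
$544 \left(\left(Z{\left(7 \right)} + 26\right) + \left(d + \frac{1}{-4 + 3} \cdot 6\right)\right) = 544 \left(\left(2 \cdot 7 \left(7 + 7\right) + 26\right) - \left(8 - \frac{1}{-4 + 3} \cdot 6\right)\right) = 544 \left(\left(2 \cdot 7 \cdot 14 + 26\right) - \left(8 - \frac{1}{-1} \cdot 6\right)\right) = 544 \left(\left(196 + 26\right) - 14\right) = 544 \left(222 - 14\right) = 544 \cdot 208 = 113152$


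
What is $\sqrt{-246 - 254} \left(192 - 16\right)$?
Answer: $1760 i \sqrt{5} \approx 3935.5 i$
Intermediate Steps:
$\sqrt{-246 - 254} \left(192 - 16\right) = \sqrt{-500} \left(192 - 16\right) = 10 i \sqrt{5} \cdot 176 = 1760 i \sqrt{5}$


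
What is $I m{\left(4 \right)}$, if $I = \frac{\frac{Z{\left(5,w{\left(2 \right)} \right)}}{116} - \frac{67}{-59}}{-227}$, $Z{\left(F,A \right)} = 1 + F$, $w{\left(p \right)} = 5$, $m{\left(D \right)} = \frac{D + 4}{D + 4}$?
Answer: $- \frac{4063}{776794} \approx -0.0052305$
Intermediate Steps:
$m{\left(D \right)} = 1$ ($m{\left(D \right)} = \frac{4 + D}{4 + D} = 1$)
$I = - \frac{4063}{776794}$ ($I = \frac{\frac{1 + 5}{116} - \frac{67}{-59}}{-227} = \left(6 \cdot \frac{1}{116} - - \frac{67}{59}\right) \left(- \frac{1}{227}\right) = \left(\frac{3}{58} + \frac{67}{59}\right) \left(- \frac{1}{227}\right) = \frac{4063}{3422} \left(- \frac{1}{227}\right) = - \frac{4063}{776794} \approx -0.0052305$)
$I m{\left(4 \right)} = \left(- \frac{4063}{776794}\right) 1 = - \frac{4063}{776794}$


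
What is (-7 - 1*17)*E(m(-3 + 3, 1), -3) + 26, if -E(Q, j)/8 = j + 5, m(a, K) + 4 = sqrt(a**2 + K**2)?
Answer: 410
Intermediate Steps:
m(a, K) = -4 + sqrt(K**2 + a**2) (m(a, K) = -4 + sqrt(a**2 + K**2) = -4 + sqrt(K**2 + a**2))
E(Q, j) = -40 - 8*j (E(Q, j) = -8*(j + 5) = -8*(5 + j) = -40 - 8*j)
(-7 - 1*17)*E(m(-3 + 3, 1), -3) + 26 = (-7 - 1*17)*(-40 - 8*(-3)) + 26 = (-7 - 17)*(-40 + 24) + 26 = -24*(-16) + 26 = 384 + 26 = 410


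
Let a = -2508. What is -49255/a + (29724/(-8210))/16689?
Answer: 1124780419693/57272976420 ≈ 19.639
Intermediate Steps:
-49255/a + (29724/(-8210))/16689 = -49255/(-2508) + (29724/(-8210))/16689 = -49255*(-1/2508) + (29724*(-1/8210))*(1/16689) = 49255/2508 - 14862/4105*1/16689 = 49255/2508 - 4954/22836115 = 1124780419693/57272976420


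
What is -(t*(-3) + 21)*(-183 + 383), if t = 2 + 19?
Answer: 8400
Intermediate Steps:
t = 21
-(t*(-3) + 21)*(-183 + 383) = -(21*(-3) + 21)*(-183 + 383) = -(-63 + 21)*200 = -(-42)*200 = -1*(-8400) = 8400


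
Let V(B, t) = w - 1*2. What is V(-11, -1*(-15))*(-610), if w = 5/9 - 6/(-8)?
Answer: 7625/18 ≈ 423.61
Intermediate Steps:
w = 47/36 (w = 5*(⅑) - 6*(-⅛) = 5/9 + ¾ = 47/36 ≈ 1.3056)
V(B, t) = -25/36 (V(B, t) = 47/36 - 1*2 = 47/36 - 2 = -25/36)
V(-11, -1*(-15))*(-610) = -25/36*(-610) = 7625/18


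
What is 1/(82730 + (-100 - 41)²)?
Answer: 1/102611 ≈ 9.7455e-6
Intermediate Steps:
1/(82730 + (-100 - 41)²) = 1/(82730 + (-141)²) = 1/(82730 + 19881) = 1/102611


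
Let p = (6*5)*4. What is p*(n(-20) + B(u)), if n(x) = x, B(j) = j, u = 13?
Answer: -840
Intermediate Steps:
p = 120 (p = 30*4 = 120)
p*(n(-20) + B(u)) = 120*(-20 + 13) = 120*(-7) = -840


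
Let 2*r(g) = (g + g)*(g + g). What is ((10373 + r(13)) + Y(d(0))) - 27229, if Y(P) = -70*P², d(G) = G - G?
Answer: -16518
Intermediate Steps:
d(G) = 0
r(g) = 2*g² (r(g) = ((g + g)*(g + g))/2 = ((2*g)*(2*g))/2 = (4*g²)/2 = 2*g²)
((10373 + r(13)) + Y(d(0))) - 27229 = ((10373 + 2*13²) - 70*0²) - 27229 = ((10373 + 2*169) - 70*0) - 27229 = ((10373 + 338) + 0) - 27229 = (10711 + 0) - 27229 = 10711 - 27229 = -16518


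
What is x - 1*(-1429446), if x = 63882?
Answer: 1493328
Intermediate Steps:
x - 1*(-1429446) = 63882 - 1*(-1429446) = 63882 + 1429446 = 1493328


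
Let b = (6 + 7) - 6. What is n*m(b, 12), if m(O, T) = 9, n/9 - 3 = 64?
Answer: 5427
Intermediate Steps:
n = 603 (n = 27 + 9*64 = 27 + 576 = 603)
b = 7 (b = 13 - 6 = 7)
n*m(b, 12) = 603*9 = 5427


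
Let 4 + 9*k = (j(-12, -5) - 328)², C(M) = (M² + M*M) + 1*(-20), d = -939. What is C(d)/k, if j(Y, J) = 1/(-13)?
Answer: 298018318/2021061 ≈ 147.46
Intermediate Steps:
j(Y, J) = -1/13
C(M) = -20 + 2*M² (C(M) = (M² + M²) - 20 = 2*M² - 20 = -20 + 2*M²)
k = 2021061/169 (k = -4/9 + (-1/13 - 328)²/9 = -4/9 + (-4265/13)²/9 = -4/9 + (⅑)*(18190225/169) = -4/9 + 18190225/1521 = 2021061/169 ≈ 11959.)
C(d)/k = (-20 + 2*(-939)²)/(2021061/169) = (-20 + 2*881721)*(169/2021061) = (-20 + 1763442)*(169/2021061) = 1763422*(169/2021061) = 298018318/2021061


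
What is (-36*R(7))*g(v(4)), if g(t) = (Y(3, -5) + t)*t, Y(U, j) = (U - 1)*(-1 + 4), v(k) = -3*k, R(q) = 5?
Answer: -12960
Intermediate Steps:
Y(U, j) = -3 + 3*U (Y(U, j) = (-1 + U)*3 = -3 + 3*U)
g(t) = t*(6 + t) (g(t) = ((-3 + 3*3) + t)*t = ((-3 + 9) + t)*t = (6 + t)*t = t*(6 + t))
(-36*R(7))*g(v(4)) = (-36*5)*((-3*4)*(6 - 3*4)) = -(-2160)*(6 - 12) = -(-2160)*(-6) = -180*72 = -12960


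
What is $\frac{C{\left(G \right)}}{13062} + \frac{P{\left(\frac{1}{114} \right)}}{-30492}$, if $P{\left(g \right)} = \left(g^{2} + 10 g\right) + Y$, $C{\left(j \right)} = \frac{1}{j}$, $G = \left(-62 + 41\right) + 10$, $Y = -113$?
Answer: $\frac{65072263}{17605889136} \approx 0.0036961$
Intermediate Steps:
$G = -11$ ($G = -21 + 10 = -11$)
$P{\left(g \right)} = -113 + g^{2} + 10 g$ ($P{\left(g \right)} = \left(g^{2} + 10 g\right) - 113 = -113 + g^{2} + 10 g$)
$\frac{C{\left(G \right)}}{13062} + \frac{P{\left(\frac{1}{114} \right)}}{-30492} = \frac{1}{\left(-11\right) 13062} + \frac{-113 + \left(\frac{1}{114}\right)^{2} + \frac{10}{114}}{-30492} = \left(- \frac{1}{11}\right) \frac{1}{13062} + \left(-113 + \left(\frac{1}{114}\right)^{2} + 10 \cdot \frac{1}{114}\right) \left(- \frac{1}{30492}\right) = - \frac{1}{143682} + \left(-113 + \frac{1}{12996} + \frac{5}{57}\right) \left(- \frac{1}{30492}\right) = - \frac{1}{143682} - - \frac{1467407}{396274032} = - \frac{1}{143682} + \frac{1467407}{396274032} = \frac{65072263}{17605889136}$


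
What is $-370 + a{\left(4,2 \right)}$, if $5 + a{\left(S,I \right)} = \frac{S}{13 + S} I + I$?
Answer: $- \frac{6333}{17} \approx -372.53$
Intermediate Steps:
$a{\left(S,I \right)} = -5 + I + \frac{I S}{13 + S}$ ($a{\left(S,I \right)} = -5 + \left(\frac{S}{13 + S} I + I\right) = -5 + \left(\frac{I S}{13 + S} + I\right) = -5 + \left(I + \frac{I S}{13 + S}\right) = -5 + I + \frac{I S}{13 + S}$)
$-370 + a{\left(4,2 \right)} = -370 + \frac{-65 - 20 + 13 \cdot 2 + 2 \cdot 2 \cdot 4}{13 + 4} = -370 + \frac{-65 - 20 + 26 + 16}{17} = -370 + \frac{1}{17} \left(-43\right) = -370 - \frac{43}{17} = - \frac{6333}{17}$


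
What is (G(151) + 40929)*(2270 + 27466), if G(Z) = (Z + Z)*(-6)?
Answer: 1163183112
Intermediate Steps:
G(Z) = -12*Z (G(Z) = (2*Z)*(-6) = -12*Z)
(G(151) + 40929)*(2270 + 27466) = (-12*151 + 40929)*(2270 + 27466) = (-1812 + 40929)*29736 = 39117*29736 = 1163183112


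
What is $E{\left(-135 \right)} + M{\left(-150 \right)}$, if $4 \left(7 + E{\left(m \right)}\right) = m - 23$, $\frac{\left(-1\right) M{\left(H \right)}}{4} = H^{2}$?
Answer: $- \frac{180093}{2} \approx -90047.0$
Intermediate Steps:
$M{\left(H \right)} = - 4 H^{2}$
$E{\left(m \right)} = - \frac{51}{4} + \frac{m}{4}$ ($E{\left(m \right)} = -7 + \frac{m - 23}{4} = -7 + \frac{-23 + m}{4} = -7 + \left(- \frac{23}{4} + \frac{m}{4}\right) = - \frac{51}{4} + \frac{m}{4}$)
$E{\left(-135 \right)} + M{\left(-150 \right)} = \left(- \frac{51}{4} + \frac{1}{4} \left(-135\right)\right) - 4 \left(-150\right)^{2} = \left(- \frac{51}{4} - \frac{135}{4}\right) - 90000 = - \frac{93}{2} - 90000 = - \frac{180093}{2}$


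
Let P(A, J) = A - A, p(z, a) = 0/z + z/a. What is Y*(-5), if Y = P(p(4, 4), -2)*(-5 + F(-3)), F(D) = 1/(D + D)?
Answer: 0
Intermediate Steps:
F(D) = 1/(2*D)
p(z, a) = z/a (p(z, a) = 0 + z/a = z/a)
P(A, J) = 0
Y = 0 (Y = 0*(-5 + (½)/(-3)) = 0*(-5 + (½)*(-⅓)) = 0*(-5 - ⅙) = 0*(-31/6) = 0)
Y*(-5) = 0*(-5) = 0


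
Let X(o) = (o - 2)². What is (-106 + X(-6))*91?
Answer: -3822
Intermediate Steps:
X(o) = (-2 + o)²
(-106 + X(-6))*91 = (-106 + (-2 - 6)²)*91 = (-106 + (-8)²)*91 = (-106 + 64)*91 = -42*91 = -3822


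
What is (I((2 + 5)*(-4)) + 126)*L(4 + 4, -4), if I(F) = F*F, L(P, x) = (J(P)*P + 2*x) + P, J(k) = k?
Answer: 58240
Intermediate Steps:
L(P, x) = P + P² + 2*x (L(P, x) = (P*P + 2*x) + P = (P² + 2*x) + P = P + P² + 2*x)
I(F) = F²
(I((2 + 5)*(-4)) + 126)*L(4 + 4, -4) = (((2 + 5)*(-4))² + 126)*((4 + 4) + (4 + 4)² + 2*(-4)) = ((7*(-4))² + 126)*(8 + 8² - 8) = ((-28)² + 126)*(8 + 64 - 8) = (784 + 126)*64 = 910*64 = 58240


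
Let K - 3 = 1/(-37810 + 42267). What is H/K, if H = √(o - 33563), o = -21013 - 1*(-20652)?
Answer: 4457*I*√8481/6686 ≈ 61.39*I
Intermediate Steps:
o = -361 (o = -21013 + 20652 = -361)
K = 13372/4457 (K = 3 + 1/(-37810 + 42267) = 3 + 1/4457 = 13372/4457 ≈ 3.0002)
H = 2*I*√8481 (H = √(-361 - 33563) = √(-33924) = 2*I*√8481 ≈ 184.18*I)
H/K = (2*I*√8481)/(13372/4457) = (2*I*√8481)*(4457/13372) = 4457*I*√8481/6686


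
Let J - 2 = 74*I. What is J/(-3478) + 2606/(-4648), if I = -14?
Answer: -22647/85988 ≈ -0.26337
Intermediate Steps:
J = -1034 (J = 2 + 74*(-14) = 2 - 1036 = -1034)
J/(-3478) + 2606/(-4648) = -1034/(-3478) + 2606/(-4648) = -1034*(-1/3478) + 2606*(-1/4648) = 11/37 - 1303/2324 = -22647/85988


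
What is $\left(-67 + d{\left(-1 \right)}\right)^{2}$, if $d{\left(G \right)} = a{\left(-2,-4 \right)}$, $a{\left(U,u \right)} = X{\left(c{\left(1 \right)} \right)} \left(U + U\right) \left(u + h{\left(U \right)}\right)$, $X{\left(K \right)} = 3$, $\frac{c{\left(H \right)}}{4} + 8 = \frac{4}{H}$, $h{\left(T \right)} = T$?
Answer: $25$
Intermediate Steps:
$c{\left(H \right)} = -32 + \frac{16}{H}$ ($c{\left(H \right)} = -32 + 4 \frac{4}{H} = -32 + \frac{16}{H}$)
$a{\left(U,u \right)} = 6 U \left(U + u\right)$ ($a{\left(U,u \right)} = 3 \left(U + U\right) \left(u + U\right) = 3 \cdot 2 U \left(U + u\right) = 6 U \left(U + u\right)$)
$d{\left(G \right)} = 72$ ($d{\left(G \right)} = 6 \left(-2\right) \left(-2 - 4\right) = 6 \left(-2\right) \left(-6\right) = 72$)
$\left(-67 + d{\left(-1 \right)}\right)^{2} = \left(-67 + 72\right)^{2} = 5^{2} = 25$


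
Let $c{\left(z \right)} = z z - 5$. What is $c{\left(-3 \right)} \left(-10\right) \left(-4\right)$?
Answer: $160$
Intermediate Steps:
$c{\left(z \right)} = -5 + z^{2}$ ($c{\left(z \right)} = z^{2} - 5 = -5 + z^{2}$)
$c{\left(-3 \right)} \left(-10\right) \left(-4\right) = \left(-5 + \left(-3\right)^{2}\right) \left(-10\right) \left(-4\right) = \left(-5 + 9\right) \left(-10\right) \left(-4\right) = 4 \left(-10\right) \left(-4\right) = \left(-40\right) \left(-4\right) = 160$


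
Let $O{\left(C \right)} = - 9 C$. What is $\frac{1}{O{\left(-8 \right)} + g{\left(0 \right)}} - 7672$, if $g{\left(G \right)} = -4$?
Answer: $- \frac{521695}{68} \approx -7672.0$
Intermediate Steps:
$\frac{1}{O{\left(-8 \right)} + g{\left(0 \right)}} - 7672 = \frac{1}{\left(-9\right) \left(-8\right) - 4} - 7672 = \frac{1}{72 - 4} - 7672 = \frac{1}{68} - 7672 = - \frac{521695}{68}$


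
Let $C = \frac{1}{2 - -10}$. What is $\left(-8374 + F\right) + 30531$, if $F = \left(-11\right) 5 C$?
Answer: $\frac{265829}{12} \approx 22152.0$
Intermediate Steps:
$C = \frac{1}{12}$ ($C = \frac{1}{2 + 10} = \frac{1}{12} \approx 0.083333$)
$F = - \frac{55}{12}$ ($F = \left(-11\right) 5 \cdot \frac{1}{12} = \left(-55\right) \frac{1}{12} = - \frac{55}{12} \approx -4.5833$)
$\left(-8374 + F\right) + 30531 = \left(-8374 - \frac{55}{12}\right) + 30531 = - \frac{100543}{12} + 30531 = \frac{265829}{12}$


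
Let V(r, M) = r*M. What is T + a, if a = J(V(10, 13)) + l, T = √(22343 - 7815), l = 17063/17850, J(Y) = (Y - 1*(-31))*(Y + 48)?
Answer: 511562363/17850 + 8*√227 ≈ 28780.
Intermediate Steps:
V(r, M) = M*r
J(Y) = (31 + Y)*(48 + Y) (J(Y) = (Y + 31)*(48 + Y) = (31 + Y)*(48 + Y))
l = 17063/17850 (l = 17063*(1/17850) = 17063/17850 ≈ 0.95591)
T = 8*√227 (T = √14528 = 8*√227 ≈ 120.53)
a = 511562363/17850 (a = (1488 + (13*10)² + 79*(13*10)) + 17063/17850 = (1488 + 130² + 79*130) + 17063/17850 = (1488 + 16900 + 10270) + 17063/17850 = 28658 + 17063/17850 = 511562363/17850 ≈ 28659.)
T + a = 8*√227 + 511562363/17850 = 511562363/17850 + 8*√227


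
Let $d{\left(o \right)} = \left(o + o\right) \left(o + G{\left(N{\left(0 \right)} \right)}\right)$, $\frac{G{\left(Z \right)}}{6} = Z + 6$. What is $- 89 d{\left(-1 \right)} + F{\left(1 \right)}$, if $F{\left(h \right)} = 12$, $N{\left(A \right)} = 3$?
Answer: $9446$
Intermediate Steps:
$G{\left(Z \right)} = 36 + 6 Z$ ($G{\left(Z \right)} = 6 \left(Z + 6\right) = 6 \left(6 + Z\right) = 36 + 6 Z$)
$d{\left(o \right)} = 2 o \left(54 + o\right)$ ($d{\left(o \right)} = \left(o + o\right) \left(o + \left(36 + 6 \cdot 3\right)\right) = 2 o \left(o + \left(36 + 18\right)\right) = 2 o \left(o + 54\right) = 2 o \left(54 + o\right)$)
$- 89 d{\left(-1 \right)} + F{\left(1 \right)} = - 89 \cdot 2 \left(-1\right) \left(54 - 1\right) + 12 = - 89 \cdot 2 \left(-1\right) 53 + 12 = \left(-89\right) \left(-106\right) + 12 = 9434 + 12 = 9446$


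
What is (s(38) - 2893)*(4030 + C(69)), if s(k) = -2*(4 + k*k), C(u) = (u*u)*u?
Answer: -1925068271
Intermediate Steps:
C(u) = u³ (C(u) = u²*u = u³)
s(k) = -8 - 2*k² (s(k) = -2*(4 + k²) = -8 - 2*k²)
(s(38) - 2893)*(4030 + C(69)) = ((-8 - 2*38²) - 2893)*(4030 + 69³) = ((-8 - 2*1444) - 2893)*(4030 + 328509) = ((-8 - 2888) - 2893)*332539 = (-2896 - 2893)*332539 = -5789*332539 = -1925068271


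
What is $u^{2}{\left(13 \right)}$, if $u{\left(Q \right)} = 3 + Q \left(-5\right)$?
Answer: $3844$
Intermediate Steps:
$u{\left(Q \right)} = 3 - 5 Q$
$u^{2}{\left(13 \right)} = \left(3 - 65\right)^{2} = \left(-62\right)^{2} = 3844$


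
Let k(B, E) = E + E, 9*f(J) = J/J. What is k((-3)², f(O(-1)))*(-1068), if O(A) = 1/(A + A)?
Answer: -712/3 ≈ -237.33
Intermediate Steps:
O(A) = 1/(2*A)
f(J) = ⅑ (f(J) = (J/J)/9 = (⅑)*1 = ⅑)
k(B, E) = 2*E
k((-3)², f(O(-1)))*(-1068) = (2*(⅑))*(-1068) = (2/9)*(-1068) = -712/3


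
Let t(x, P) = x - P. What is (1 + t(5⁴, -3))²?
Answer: 395641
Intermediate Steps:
(1 + t(5⁴, -3))² = (1 + (5⁴ - 1*(-3)))² = (1 + (625 + 3))² = (1 + 628)² = 629² = 395641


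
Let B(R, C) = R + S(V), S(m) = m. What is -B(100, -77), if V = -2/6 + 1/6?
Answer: -599/6 ≈ -99.833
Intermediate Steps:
V = -⅙ (V = -2*⅙ + 1*(⅙) = -⅓ + ⅙ = -⅙ ≈ -0.16667)
B(R, C) = -⅙ + R (B(R, C) = R - ⅙ = -⅙ + R)
-B(100, -77) = -(-⅙ + 100) = -1*599/6 = -599/6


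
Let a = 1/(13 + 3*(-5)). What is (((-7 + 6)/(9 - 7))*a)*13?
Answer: 13/4 ≈ 3.2500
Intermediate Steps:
a = -½ (a = 1/(13 - 15) = 1/(-2) = -½ ≈ -0.50000)
(((-7 + 6)/(9 - 7))*a)*13 = (((-7 + 6)/(9 - 7))*(-½))*13 = (-1/2*(-½))*13 = (-1*½*(-½))*13 = -½*(-½)*13 = (¼)*13 = 13/4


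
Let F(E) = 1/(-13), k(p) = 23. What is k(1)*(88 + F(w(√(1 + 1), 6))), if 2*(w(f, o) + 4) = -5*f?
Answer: 26289/13 ≈ 2022.2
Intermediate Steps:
w(f, o) = -4 - 5*f/2 (w(f, o) = -4 + (-5*f)/2 = -4 - 5*f/2)
F(E) = -1/13
k(1)*(88 + F(w(√(1 + 1), 6))) = 23*(88 - 1/13) = 23*(1143/13) = 26289/13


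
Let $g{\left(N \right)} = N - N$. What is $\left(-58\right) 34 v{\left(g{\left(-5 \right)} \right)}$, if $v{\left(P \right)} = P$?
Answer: $0$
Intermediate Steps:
$g{\left(N \right)} = 0$
$\left(-58\right) 34 v{\left(g{\left(-5 \right)} \right)} = \left(-58\right) 34 \cdot 0 = \left(-1972\right) 0 = 0$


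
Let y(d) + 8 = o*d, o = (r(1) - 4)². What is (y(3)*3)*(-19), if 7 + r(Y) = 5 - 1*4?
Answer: -16644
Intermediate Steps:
r(Y) = -6 (r(Y) = -7 + (5 - 1*4) = -7 + (5 - 4) = -7 + 1 = -6)
o = 100 (o = (-6 - 4)² = (-10)² = 100)
y(d) = -8 + 100*d
(y(3)*3)*(-19) = ((-8 + 100*3)*3)*(-19) = ((-8 + 300)*3)*(-19) = (292*3)*(-19) = 876*(-19) = -16644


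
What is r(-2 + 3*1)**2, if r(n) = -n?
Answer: 1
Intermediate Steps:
r(-2 + 3*1)**2 = (-(-2 + 3*1))**2 = (-(-2 + 3))**2 = (-1*1)**2 = (-1)**2 = 1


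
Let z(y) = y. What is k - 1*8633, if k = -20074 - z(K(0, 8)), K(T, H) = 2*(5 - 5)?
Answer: -28707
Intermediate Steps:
K(T, H) = 0 (K(T, H) = 2*0 = 0)
k = -20074 (k = -20074 - 1*0 = -20074 + 0 = -20074)
k - 1*8633 = -20074 - 1*8633 = -20074 - 8633 = -28707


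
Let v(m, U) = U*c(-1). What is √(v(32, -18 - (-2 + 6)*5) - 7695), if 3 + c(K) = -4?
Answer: I*√7429 ≈ 86.192*I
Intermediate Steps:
c(K) = -7 (c(K) = -3 - 4 = -7)
v(m, U) = -7*U (v(m, U) = U*(-7) = -7*U)
√(v(32, -18 - (-2 + 6)*5) - 7695) = √(-7*(-18 - (-2 + 6)*5) - 7695) = √(-7*(-18 - 4*5) - 7695) = √(-7*(-18 - 1*20) - 7695) = √(-7*(-18 - 20) - 7695) = √(-7*(-38) - 7695) = √(266 - 7695) = √(-7429) = I*√7429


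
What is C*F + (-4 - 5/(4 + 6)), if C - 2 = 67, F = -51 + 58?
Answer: 957/2 ≈ 478.50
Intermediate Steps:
F = 7
C = 69 (C = 2 + 67 = 69)
C*F + (-4 - 5/(4 + 6)) = 69*7 + (-4 - 5/(4 + 6)) = 483 + (-4 - 5/10) = 483 + (-4 + (⅒)*(-5)) = 483 + (-4 - ½) = 483 - 9/2 = 957/2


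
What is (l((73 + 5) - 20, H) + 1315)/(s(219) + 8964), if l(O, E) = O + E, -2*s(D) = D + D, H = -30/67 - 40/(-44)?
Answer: 1012241/6445065 ≈ 0.15706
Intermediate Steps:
H = 340/737 (H = -30*1/67 - 40*(-1/44) = -30/67 + 10/11 = 340/737 ≈ 0.46133)
s(D) = -D (s(D) = -(D + D)/2 = -D)
l(O, E) = E + O
(l((73 + 5) - 20, H) + 1315)/(s(219) + 8964) = ((340/737 + ((73 + 5) - 20)) + 1315)/(-1*219 + 8964) = ((340/737 + (78 - 20)) + 1315)/(-219 + 8964) = ((340/737 + 58) + 1315)/8745 = (43086/737 + 1315)*(1/8745) = (1012241/737)*(1/8745) = 1012241/6445065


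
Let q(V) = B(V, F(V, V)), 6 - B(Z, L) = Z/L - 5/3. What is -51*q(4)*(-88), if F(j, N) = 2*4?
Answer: 32164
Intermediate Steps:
F(j, N) = 8
B(Z, L) = 23/3 - Z/L (B(Z, L) = 6 - (Z/L - 5/3) = 6 - (-5/3 + Z/L) = 6 + (5/3 - Z/L) = 23/3 - Z/L)
q(V) = 23/3 - V/8 (q(V) = 23/3 - 1*V/8 = 23/3 - 1*V*⅛ = 23/3 - V/8)
-51*q(4)*(-88) = -51*(23/3 - ⅛*4)*(-88) = -51*(23/3 - ½)*(-88) = -51*43/6*(-88) = -731/2*(-88) = 32164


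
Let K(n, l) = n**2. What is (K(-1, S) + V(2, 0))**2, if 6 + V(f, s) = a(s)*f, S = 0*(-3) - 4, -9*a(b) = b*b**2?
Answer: 25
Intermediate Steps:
a(b) = -b**3/9 (a(b) = -b*b**2/9 = -b**3/9)
S = -4 (S = 0 - 4 = -4)
V(f, s) = -6 - f*s**3/9 (V(f, s) = -6 + (-s**3/9)*f = -6 - f*s**3/9)
(K(-1, S) + V(2, 0))**2 = ((-1)**2 + (-6 - 1/9*2*0**3))**2 = (1 + (-6 - 1/9*2*0))**2 = (1 + (-6 + 0))**2 = (1 - 6)**2 = (-5)**2 = 25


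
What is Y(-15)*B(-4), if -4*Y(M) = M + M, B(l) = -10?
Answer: -75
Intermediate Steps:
Y(M) = -M/2 (Y(M) = -(M + M)/4 = -M/2)
Y(-15)*B(-4) = -½*(-15)*(-10) = (15/2)*(-10) = -75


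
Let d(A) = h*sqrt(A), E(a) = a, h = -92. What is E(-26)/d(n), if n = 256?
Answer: 13/736 ≈ 0.017663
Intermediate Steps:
d(A) = -92*sqrt(A)
E(-26)/d(n) = -26/((-92*sqrt(256))) = -26/((-92*16)) = -26/(-1472) = -26*(-1/1472) = 13/736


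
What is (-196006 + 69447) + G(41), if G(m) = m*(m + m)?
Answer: -123197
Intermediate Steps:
G(m) = 2*m² (G(m) = m*(2*m) = 2*m²)
(-196006 + 69447) + G(41) = (-196006 + 69447) + 2*41² = -126559 + 2*1681 = -126559 + 3362 = -123197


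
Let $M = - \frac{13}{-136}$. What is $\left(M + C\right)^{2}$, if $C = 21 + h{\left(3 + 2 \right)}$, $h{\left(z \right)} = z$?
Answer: $\frac{12595401}{18496} \approx 680.98$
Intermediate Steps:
$M = \frac{13}{136}$ ($M = \left(-13\right) \left(- \frac{1}{136}\right) = \frac{13}{136} \approx 0.095588$)
$C = 26$ ($C = 21 + \left(3 + 2\right) = 21 + 5 = 26$)
$\left(M + C\right)^{2} = \left(\frac{13}{136} + 26\right)^{2} = \left(\frac{3549}{136}\right)^{2} = \frac{12595401}{18496}$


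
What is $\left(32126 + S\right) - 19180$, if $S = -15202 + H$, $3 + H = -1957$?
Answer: $-4216$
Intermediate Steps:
$H = -1960$ ($H = -3 - 1957 = -1960$)
$S = -17162$ ($S = -15202 - 1960 = -17162$)
$\left(32126 + S\right) - 19180 = \left(32126 - 17162\right) - 19180 = 14964 - 19180 = -4216$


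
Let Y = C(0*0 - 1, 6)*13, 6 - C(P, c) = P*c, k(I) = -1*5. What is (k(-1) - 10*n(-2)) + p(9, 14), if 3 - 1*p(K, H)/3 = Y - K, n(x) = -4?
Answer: -397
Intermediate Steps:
k(I) = -5
C(P, c) = 6 - P*c
Y = 156 (Y = (6 - 1*(0*0 - 1)*6)*13 = (6 - 1*(0 - 1)*6)*13 = (6 - 1*(-1)*6)*13 = (6 + 6)*13 = 12*13 = 156)
p(K, H) = -459 + 3*K (p(K, H) = 9 - 3*(156 - K) = 9 + (-468 + 3*K) = -459 + 3*K)
(k(-1) - 10*n(-2)) + p(9, 14) = (-5 - 10*(-4)) + (-459 + 3*9) = (-5 + 40) + (-459 + 27) = 35 - 432 = -397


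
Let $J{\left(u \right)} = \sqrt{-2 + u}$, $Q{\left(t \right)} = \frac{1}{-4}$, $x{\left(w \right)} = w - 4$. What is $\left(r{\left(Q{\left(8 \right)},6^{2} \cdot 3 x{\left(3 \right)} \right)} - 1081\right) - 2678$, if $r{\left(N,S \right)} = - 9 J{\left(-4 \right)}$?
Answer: $-3759 - 9 i \sqrt{6} \approx -3759.0 - 22.045 i$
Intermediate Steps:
$x{\left(w \right)} = -4 + w$ ($x{\left(w \right)} = w - 4 = -4 + w$)
$Q{\left(t \right)} = - \frac{1}{4}$
$r{\left(N,S \right)} = - 9 i \sqrt{6}$ ($r{\left(N,S \right)} = - 9 \sqrt{-2 - 4} = - 9 \sqrt{-6} = - 9 i \sqrt{6}$)
$\left(r{\left(Q{\left(8 \right)},6^{2} \cdot 3 x{\left(3 \right)} \right)} - 1081\right) - 2678 = \left(- 9 i \sqrt{6} - 1081\right) - 2678 = \left(-1081 - 9 i \sqrt{6}\right) - 2678 = -3759 - 9 i \sqrt{6}$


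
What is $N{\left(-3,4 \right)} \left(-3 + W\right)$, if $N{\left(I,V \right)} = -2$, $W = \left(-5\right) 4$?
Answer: $46$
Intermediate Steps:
$W = -20$
$N{\left(-3,4 \right)} \left(-3 + W\right) = - 2 \left(-3 - 20\right) = \left(-2\right) \left(-23\right) = 46$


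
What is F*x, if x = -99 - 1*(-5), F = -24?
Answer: 2256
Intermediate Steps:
x = -94 (x = -99 + 5 = -94)
F*x = -24*(-94) = 2256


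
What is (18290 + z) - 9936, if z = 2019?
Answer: 10373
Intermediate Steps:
(18290 + z) - 9936 = (18290 + 2019) - 9936 = 20309 - 9936 = 10373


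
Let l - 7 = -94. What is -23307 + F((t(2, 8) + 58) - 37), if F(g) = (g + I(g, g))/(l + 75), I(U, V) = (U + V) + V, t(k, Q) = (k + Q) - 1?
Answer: -23317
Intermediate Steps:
l = -87 (l = 7 - 94 = -87)
t(k, Q) = -1 + Q + k (t(k, Q) = (Q + k) - 1 = -1 + Q + k)
I(U, V) = U + 2*V
F(g) = -g/3 (F(g) = (g + (g + 2*g))/(-87 + 75) = (g + 3*g)/(-12) = (4*g)*(-1/12) = -g/3)
-23307 + F((t(2, 8) + 58) - 37) = -23307 - (((-1 + 8 + 2) + 58) - 37)/3 = -23307 - ((9 + 58) - 37)/3 = -23307 - (67 - 37)/3 = -23307 - ⅓*30 = -23307 - 10 = -23317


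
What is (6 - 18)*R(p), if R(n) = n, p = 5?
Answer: -60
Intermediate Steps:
(6 - 18)*R(p) = (6 - 18)*5 = -12*5 = -60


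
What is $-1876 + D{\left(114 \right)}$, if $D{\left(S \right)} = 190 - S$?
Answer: $-1800$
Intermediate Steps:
$-1876 + D{\left(114 \right)} = -1876 + \left(190 - 114\right) = -1876 + 76 = -1800$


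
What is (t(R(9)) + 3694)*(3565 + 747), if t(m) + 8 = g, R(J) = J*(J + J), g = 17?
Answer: 15967336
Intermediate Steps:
R(J) = 2*J**2 (R(J) = J*(2*J) = 2*J**2)
t(m) = 9 (t(m) = -8 + 17 = 9)
(t(R(9)) + 3694)*(3565 + 747) = (9 + 3694)*(3565 + 747) = 3703*4312 = 15967336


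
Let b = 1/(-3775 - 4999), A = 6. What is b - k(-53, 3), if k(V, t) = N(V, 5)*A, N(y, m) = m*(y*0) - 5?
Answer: 263219/8774 ≈ 30.000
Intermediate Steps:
N(y, m) = -5 (N(y, m) = m*0 - 5 = 0 - 5 = -5)
k(V, t) = -30 (k(V, t) = -5*6 = -30)
b = -1/8774 (b = 1/(-8774) = -1/8774 ≈ -0.00011397)
b - k(-53, 3) = -1/8774 - 1*(-30) = -1/8774 + 30 = 263219/8774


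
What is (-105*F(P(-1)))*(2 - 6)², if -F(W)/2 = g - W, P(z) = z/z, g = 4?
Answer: 10080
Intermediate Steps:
P(z) = 1
F(W) = -8 + 2*W (F(W) = -2*(4 - W) = -8 + 2*W)
(-105*F(P(-1)))*(2 - 6)² = (-105*(-8 + 2*1))*(2 - 6)² = -105*(-8 + 2)*(-4)² = -105*(-6)*16 = 630*16 = 10080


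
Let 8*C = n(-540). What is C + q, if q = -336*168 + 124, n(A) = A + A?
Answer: -56459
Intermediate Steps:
n(A) = 2*A
C = -135 (C = (2*(-540))/8 = (⅛)*(-1080) = -135)
q = -56324 (q = -56448 + 124 = -56324)
C + q = -135 - 56324 = -56459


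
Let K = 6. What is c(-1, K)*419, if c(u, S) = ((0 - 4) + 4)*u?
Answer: 0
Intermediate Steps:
c(u, S) = 0 (c(u, S) = (-4 + 4)*u = 0*u = 0)
c(-1, K)*419 = 0*419 = 0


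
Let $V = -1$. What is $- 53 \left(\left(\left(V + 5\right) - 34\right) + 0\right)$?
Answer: $1590$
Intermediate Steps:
$- 53 \left(\left(\left(V + 5\right) - 34\right) + 0\right) = - 53 \left(\left(\left(-1 + 5\right) - 34\right) + 0\right) = - 53 \left(\left(4 - 34\right) + 0\right) = - 53 \left(-30 + 0\right) = \left(-53\right) \left(-30\right) = 1590$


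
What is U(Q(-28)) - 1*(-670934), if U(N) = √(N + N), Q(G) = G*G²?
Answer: 670934 + 56*I*√14 ≈ 6.7093e+5 + 209.53*I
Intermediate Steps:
Q(G) = G³
U(N) = √2*√N (U(N) = √(2*N) = √2*√N)
U(Q(-28)) - 1*(-670934) = √2*√((-28)³) - 1*(-670934) = √2*√(-21952) + 670934 = √2*(56*I*√7) + 670934 = 56*I*√14 + 670934 = 670934 + 56*I*√14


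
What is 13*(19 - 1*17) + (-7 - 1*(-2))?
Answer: 21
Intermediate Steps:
13*(19 - 1*17) + (-7 - 1*(-2)) = 13*(19 - 17) + (-7 + 2) = 13*2 - 5 = 26 - 5 = 21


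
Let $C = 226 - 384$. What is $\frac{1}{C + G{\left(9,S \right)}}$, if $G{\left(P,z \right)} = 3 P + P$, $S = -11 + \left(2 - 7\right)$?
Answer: $- \frac{1}{122} \approx -0.0081967$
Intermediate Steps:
$S = -16$ ($S = -11 + \left(2 - 7\right) = -11 - 5 = -16$)
$C = -158$
$G{\left(P,z \right)} = 4 P$
$\frac{1}{C + G{\left(9,S \right)}} = \frac{1}{-158 + 4 \cdot 9} = \frac{1}{-158 + 36} = \frac{1}{-122} = - \frac{1}{122}$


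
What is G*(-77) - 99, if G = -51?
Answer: 3828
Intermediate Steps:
G*(-77) - 99 = -51*(-77) - 99 = 3927 - 99 = 3828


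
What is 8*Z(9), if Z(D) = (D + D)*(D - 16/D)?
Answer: 1040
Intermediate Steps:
Z(D) = 2*D*(D - 16/D) (Z(D) = (2*D)*(D - 16/D) = 2*D*(D - 16/D))
8*Z(9) = 8*(-32 + 2*9**2) = 8*(-32 + 2*81) = 8*(-32 + 162) = 8*130 = 1040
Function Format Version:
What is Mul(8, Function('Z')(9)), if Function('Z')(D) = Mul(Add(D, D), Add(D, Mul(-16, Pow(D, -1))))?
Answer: 1040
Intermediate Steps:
Function('Z')(D) = Mul(2, D, Add(D, Mul(-16, Pow(D, -1)))) (Function('Z')(D) = Mul(Mul(2, D), Add(D, Mul(-16, Pow(D, -1)))) = Mul(2, D, Add(D, Mul(-16, Pow(D, -1)))))
Mul(8, Function('Z')(9)) = Mul(8, Add(-32, Mul(2, Pow(9, 2)))) = Mul(8, Add(-32, Mul(2, 81))) = Mul(8, Add(-32, 162)) = Mul(8, 130) = 1040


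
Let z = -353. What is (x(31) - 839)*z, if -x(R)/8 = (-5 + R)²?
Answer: 2205191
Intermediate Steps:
x(R) = -8*(-5 + R)²
(x(31) - 839)*z = (-8*(-5 + 31)² - 839)*(-353) = (-8*26² - 839)*(-353) = (-8*676 - 839)*(-353) = (-5408 - 839)*(-353) = -6247*(-353) = 2205191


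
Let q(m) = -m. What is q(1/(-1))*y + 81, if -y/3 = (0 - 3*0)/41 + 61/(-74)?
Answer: 6177/74 ≈ 83.473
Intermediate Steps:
y = 183/74 (y = -3*((0 - 3*0)/41 + 61/(-74)) = -3*((0 + 0)*(1/41) + 61*(-1/74)) = -3*(0*(1/41) - 61/74) = -3*(0 - 61/74) = -3*(-61/74) = 183/74 ≈ 2.4730)
q(1/(-1))*y + 81 = -1/(-1)*(183/74) + 81 = -1*(-1)*(183/74) + 81 = 1*(183/74) + 81 = 183/74 + 81 = 6177/74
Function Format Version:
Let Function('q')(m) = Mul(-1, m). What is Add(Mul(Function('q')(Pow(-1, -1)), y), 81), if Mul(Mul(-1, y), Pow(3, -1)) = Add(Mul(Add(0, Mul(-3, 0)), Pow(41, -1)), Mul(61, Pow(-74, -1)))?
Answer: Rational(6177, 74) ≈ 83.473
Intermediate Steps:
y = Rational(183, 74) (y = Mul(-3, Add(Mul(Add(0, Mul(-3, 0)), Pow(41, -1)), Mul(61, Pow(-74, -1)))) = Mul(-3, Add(Mul(Add(0, 0), Rational(1, 41)), Mul(61, Rational(-1, 74)))) = Mul(-3, Add(Mul(0, Rational(1, 41)), Rational(-61, 74))) = Mul(-3, Add(0, Rational(-61, 74))) = Mul(-3, Rational(-61, 74)) = Rational(183, 74) ≈ 2.4730)
Add(Mul(Function('q')(Pow(-1, -1)), y), 81) = Add(Mul(Mul(-1, Pow(-1, -1)), Rational(183, 74)), 81) = Add(Mul(Mul(-1, -1), Rational(183, 74)), 81) = Add(Mul(1, Rational(183, 74)), 81) = Add(Rational(183, 74), 81) = Rational(6177, 74)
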